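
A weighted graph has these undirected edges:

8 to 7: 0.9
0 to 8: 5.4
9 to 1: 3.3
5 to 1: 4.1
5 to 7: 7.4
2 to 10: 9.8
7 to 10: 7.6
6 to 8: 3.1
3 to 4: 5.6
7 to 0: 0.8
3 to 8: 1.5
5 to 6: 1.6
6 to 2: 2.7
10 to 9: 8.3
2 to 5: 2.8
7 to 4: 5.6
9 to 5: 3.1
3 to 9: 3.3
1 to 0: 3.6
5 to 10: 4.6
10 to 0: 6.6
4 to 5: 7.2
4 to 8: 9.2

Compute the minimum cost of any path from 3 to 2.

7.3

Settle nodes by increasing distance from 3:
3: 0
8: 1.5  (via 3)
7: 2.4  (via 8)
0: 3.2  (via 7)
9: 3.3  (via 3)
6: 4.6  (via 8)
4: 5.6  (via 3)
5: 6.2  (via 6)
1: 6.6  (via 9)
2: 7.3  (via 6)
Shortest route: 3–8–6–2 = 7.3.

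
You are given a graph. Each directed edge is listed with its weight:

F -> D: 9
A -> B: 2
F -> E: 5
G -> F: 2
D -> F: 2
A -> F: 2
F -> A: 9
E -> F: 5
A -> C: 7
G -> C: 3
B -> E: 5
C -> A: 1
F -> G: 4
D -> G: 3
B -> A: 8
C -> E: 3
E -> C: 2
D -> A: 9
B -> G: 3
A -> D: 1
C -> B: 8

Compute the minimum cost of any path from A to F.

Running Dijkstra from A:
A: 0
D: 1  (via A)
B: 2  (via A)
F: 2  (via A)
Shortest route: A–F = 2.

2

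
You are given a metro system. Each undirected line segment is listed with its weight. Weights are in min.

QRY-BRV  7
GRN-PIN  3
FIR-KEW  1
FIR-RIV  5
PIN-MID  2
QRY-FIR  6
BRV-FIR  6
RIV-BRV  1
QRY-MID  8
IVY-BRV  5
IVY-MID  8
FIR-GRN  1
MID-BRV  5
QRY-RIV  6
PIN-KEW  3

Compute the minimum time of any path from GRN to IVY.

12 min

Enumerating some paths:
GRN - PIN - MID - IVY: 3+2+8 = 13
GRN - FIR - BRV - IVY: 1+6+5 = 12
The minimum is 12 min via GRN - FIR - BRV - IVY.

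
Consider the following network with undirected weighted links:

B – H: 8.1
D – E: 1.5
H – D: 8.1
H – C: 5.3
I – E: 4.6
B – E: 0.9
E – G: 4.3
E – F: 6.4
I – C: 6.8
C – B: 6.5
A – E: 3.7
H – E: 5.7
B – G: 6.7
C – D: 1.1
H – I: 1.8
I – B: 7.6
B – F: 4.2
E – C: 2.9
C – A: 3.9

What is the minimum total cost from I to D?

6.1

Settle nodes by increasing distance from I:
I: 0
H: 1.8  (via I)
E: 4.6  (via I)
B: 5.5  (via E)
D: 6.1  (via E)
Shortest route: I → E → D = 6.1.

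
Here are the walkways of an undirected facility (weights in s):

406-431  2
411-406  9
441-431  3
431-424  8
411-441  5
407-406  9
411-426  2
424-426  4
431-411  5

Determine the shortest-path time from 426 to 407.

18 s

Running Dijkstra from 426:
426: 0
411: 2  (via 426)
424: 4  (via 426)
441: 7  (via 411)
431: 7  (via 411)
406: 9  (via 431)
407: 18  (via 406)
Shortest route: 426–411–431–406–407 = 18 s.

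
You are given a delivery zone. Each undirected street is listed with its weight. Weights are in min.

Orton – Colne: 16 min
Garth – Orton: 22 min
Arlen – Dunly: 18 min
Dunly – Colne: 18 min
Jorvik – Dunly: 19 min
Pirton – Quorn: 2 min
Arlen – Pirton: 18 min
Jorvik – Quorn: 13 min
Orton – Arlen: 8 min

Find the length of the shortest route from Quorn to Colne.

44 min

Running Dijkstra from Quorn:
Quorn: 0
Pirton: 2  (via Quorn)
Jorvik: 13  (via Quorn)
Arlen: 20  (via Pirton)
Orton: 28  (via Arlen)
Dunly: 32  (via Jorvik)
Colne: 44  (via Orton)
Shortest route: Quorn → Pirton → Arlen → Orton → Colne = 44 min.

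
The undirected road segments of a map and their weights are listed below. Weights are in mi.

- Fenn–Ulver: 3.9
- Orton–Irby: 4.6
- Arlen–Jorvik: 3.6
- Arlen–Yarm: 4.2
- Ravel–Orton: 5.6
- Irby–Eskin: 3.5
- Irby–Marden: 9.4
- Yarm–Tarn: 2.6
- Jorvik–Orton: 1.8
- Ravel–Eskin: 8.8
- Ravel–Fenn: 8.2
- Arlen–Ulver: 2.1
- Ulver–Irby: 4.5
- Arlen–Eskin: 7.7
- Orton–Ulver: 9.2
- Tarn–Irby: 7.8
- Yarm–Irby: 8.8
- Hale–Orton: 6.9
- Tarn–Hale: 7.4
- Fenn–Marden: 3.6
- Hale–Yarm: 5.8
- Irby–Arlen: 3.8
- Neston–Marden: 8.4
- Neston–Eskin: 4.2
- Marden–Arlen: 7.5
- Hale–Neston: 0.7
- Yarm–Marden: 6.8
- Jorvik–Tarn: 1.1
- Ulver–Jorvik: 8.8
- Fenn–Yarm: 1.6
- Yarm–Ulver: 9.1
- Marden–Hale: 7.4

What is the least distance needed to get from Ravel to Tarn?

8.5 mi

Candidate routes:
Ravel - Orton - Irby - Tarn: 5.6+4.6+7.8 = 18
Ravel - Fenn - Yarm - Tarn: 8.2+1.6+2.6 = 12.4
Ravel - Orton - Jorvik - Tarn: 5.6+1.8+1.1 = 8.5
Ravel - Orton - Jorvik - Arlen - Yarm - Tarn: 5.6+1.8+3.6+4.2+2.6 = 17.8
Cheapest is Ravel - Orton - Jorvik - Tarn at 8.5 mi.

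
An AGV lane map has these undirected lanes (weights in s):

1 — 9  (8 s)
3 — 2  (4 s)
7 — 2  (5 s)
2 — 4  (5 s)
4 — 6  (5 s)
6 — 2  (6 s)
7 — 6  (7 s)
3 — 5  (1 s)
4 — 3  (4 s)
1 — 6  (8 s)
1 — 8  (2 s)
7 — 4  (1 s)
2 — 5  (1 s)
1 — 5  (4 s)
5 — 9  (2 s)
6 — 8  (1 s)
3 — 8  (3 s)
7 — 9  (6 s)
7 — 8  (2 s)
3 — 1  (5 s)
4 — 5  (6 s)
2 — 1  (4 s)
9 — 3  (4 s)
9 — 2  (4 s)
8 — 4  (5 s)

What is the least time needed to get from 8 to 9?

Settle nodes by increasing distance from 8:
8: 0
6: 1  (via 8)
1: 2  (via 8)
7: 2  (via 8)
3: 3  (via 8)
4: 3  (via 7)
5: 4  (via 3)
2: 5  (via 5)
9: 6  (via 5)
Shortest route: 8–3–5–9 = 6 s.

6 s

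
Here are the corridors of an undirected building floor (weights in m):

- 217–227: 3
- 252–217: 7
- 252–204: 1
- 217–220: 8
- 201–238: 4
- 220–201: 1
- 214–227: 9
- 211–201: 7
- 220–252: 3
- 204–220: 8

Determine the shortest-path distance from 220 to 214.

20 m

Settle nodes by increasing distance from 220:
220: 0
201: 1  (via 220)
252: 3  (via 220)
204: 4  (via 252)
238: 5  (via 201)
211: 8  (via 201)
217: 8  (via 220)
227: 11  (via 217)
214: 20  (via 227)
Shortest route: 220–217–227–214 = 20 m.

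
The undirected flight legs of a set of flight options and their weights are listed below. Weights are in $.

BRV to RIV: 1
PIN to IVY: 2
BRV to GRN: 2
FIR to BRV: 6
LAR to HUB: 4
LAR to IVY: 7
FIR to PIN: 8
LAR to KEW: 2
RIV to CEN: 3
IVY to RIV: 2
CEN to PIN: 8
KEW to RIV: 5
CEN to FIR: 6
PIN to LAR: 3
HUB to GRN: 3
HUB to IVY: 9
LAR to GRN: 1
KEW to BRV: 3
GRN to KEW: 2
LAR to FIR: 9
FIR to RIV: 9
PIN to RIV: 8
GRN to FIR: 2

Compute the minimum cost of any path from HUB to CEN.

$9

Enumerating some paths:
HUB → GRN → FIR → CEN: 3+2+6 = 11
HUB → GRN → BRV → RIV → CEN: 3+2+1+3 = 9
HUB → LAR → GRN → BRV → RIV → CEN: 4+1+2+1+3 = 11
The minimum is $9 via HUB → GRN → BRV → RIV → CEN.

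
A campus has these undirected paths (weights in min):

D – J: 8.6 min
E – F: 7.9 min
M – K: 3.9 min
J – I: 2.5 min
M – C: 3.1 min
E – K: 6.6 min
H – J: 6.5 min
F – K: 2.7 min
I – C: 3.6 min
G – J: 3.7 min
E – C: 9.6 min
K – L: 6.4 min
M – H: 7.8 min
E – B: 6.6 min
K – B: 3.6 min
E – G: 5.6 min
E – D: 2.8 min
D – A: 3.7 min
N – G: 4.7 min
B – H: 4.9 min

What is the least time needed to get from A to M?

Enumerating some paths:
A–D–E–K–M: 3.7+2.8+6.6+3.9 = 17
A–D–E–C–M: 3.7+2.8+9.6+3.1 = 19.2
The minimum is 17 min via A–D–E–K–M.

17 min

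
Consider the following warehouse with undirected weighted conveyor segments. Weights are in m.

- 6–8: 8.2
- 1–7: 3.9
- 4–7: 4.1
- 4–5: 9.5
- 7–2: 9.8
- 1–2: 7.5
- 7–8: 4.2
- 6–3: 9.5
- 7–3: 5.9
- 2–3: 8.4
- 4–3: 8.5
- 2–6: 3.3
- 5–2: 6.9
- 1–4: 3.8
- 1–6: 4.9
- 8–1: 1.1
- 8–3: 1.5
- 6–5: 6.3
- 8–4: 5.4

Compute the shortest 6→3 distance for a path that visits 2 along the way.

11.7 m

Best 6 to 2: 6–2 costing 3.3
Shortest 2→3: 2–3 = 8.4
Total via 2: 3.3 + 8.4 = 11.7 m.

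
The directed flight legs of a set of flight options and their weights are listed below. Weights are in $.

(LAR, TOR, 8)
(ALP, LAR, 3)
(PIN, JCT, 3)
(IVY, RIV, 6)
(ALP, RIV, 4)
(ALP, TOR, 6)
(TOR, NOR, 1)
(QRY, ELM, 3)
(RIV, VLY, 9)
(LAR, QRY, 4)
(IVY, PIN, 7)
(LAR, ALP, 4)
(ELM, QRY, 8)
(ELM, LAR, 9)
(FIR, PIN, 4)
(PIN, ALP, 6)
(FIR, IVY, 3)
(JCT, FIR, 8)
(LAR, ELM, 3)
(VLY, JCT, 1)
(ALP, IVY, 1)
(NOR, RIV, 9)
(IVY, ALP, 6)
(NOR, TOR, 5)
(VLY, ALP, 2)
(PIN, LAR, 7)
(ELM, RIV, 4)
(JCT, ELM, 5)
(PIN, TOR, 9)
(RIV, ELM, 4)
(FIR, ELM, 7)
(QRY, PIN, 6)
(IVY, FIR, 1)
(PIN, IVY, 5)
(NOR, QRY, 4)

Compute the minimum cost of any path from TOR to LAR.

$17

Enumerating some paths:
TOR → NOR → RIV → ELM → LAR: 1+9+4+9 = 23
TOR → NOR → QRY → PIN → ALP → LAR: 1+4+6+6+3 = 20
TOR → NOR → QRY → PIN → LAR: 1+4+6+7 = 18
TOR → NOR → QRY → ELM → LAR: 1+4+3+9 = 17
The minimum is $17 via TOR → NOR → QRY → ELM → LAR.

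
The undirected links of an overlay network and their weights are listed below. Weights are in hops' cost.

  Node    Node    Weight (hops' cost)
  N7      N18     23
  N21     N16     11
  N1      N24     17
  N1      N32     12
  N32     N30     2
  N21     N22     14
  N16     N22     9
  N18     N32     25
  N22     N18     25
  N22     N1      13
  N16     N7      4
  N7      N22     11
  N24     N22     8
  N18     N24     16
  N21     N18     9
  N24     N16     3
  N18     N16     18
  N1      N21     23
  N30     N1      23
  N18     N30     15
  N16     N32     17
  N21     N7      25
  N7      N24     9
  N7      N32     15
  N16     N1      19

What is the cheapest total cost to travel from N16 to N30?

19 hops' cost

Settle nodes by increasing distance from N16:
N16: 0
N24: 3  (via N16)
N7: 4  (via N16)
N22: 9  (via N16)
N21: 11  (via N16)
N32: 17  (via N16)
N18: 18  (via N16)
N30: 19  (via N32)
Shortest route: N16–N32–N30 = 19 hops' cost.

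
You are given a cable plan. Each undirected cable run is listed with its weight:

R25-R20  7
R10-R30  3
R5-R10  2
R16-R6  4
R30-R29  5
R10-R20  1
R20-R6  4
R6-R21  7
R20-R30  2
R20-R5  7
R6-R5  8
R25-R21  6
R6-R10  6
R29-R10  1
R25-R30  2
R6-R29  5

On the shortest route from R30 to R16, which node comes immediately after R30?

Enumerating some paths:
R30 → R10 → R20 → R6 → R16: 3+1+4+4 = 12
R30 → R20 → R6 → R16: 2+4+4 = 10
R30 → R20 → R10 → R6 → R16: 2+1+6+4 = 13
Cheapest is R30 → R20 → R6 → R16 at 10.
So from R30 the first move is to R20.

R20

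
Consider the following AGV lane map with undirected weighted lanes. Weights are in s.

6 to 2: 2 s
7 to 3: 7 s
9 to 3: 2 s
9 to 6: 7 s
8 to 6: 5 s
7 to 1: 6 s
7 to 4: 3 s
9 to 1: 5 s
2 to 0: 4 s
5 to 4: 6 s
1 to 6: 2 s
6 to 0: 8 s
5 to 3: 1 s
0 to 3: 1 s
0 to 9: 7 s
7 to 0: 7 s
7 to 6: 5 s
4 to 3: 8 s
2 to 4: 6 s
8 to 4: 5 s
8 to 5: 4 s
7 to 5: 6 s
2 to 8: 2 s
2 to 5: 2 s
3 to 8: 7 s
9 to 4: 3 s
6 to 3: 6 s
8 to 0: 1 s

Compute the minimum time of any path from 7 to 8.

Enumerating some paths:
7–6–2–8: 5+2+2 = 9
7–4–8: 3+5 = 8
7–3–0–8: 7+1+1 = 9
7–5–3–0–8: 6+1+1+1 = 9
The minimum is 8 s via 7–4–8.

8 s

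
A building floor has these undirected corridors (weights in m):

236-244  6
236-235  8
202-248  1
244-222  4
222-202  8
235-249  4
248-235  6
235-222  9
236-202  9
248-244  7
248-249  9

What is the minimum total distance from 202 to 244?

8 m

Running Dijkstra from 202:
202: 0
248: 1  (via 202)
235: 7  (via 248)
244: 8  (via 248)
Shortest route: 202–248–244 = 8 m.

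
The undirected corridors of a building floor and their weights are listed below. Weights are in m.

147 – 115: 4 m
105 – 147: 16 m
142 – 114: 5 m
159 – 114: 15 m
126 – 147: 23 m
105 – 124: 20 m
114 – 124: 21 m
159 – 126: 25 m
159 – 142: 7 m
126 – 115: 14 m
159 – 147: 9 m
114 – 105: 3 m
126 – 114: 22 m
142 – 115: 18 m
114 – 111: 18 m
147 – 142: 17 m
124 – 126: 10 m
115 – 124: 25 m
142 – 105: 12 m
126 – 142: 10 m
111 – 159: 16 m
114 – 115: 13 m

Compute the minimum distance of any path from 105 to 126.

Compare a few routes:
105–142–126: 12+10 = 22
105–124–126: 20+10 = 30
105–114–126: 3+22 = 25
105–114–142–126: 3+5+10 = 18
Cheapest is 105–114–142–126 at 18 m.

18 m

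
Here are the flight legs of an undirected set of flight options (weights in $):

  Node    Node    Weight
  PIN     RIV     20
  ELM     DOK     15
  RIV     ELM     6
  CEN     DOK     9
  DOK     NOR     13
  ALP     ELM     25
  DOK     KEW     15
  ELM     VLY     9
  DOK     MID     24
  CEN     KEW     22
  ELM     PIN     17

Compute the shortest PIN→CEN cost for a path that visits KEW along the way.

Best PIN to KEW: PIN–ELM–DOK–KEW costing 47
Best KEW to CEN: KEW–CEN costing 22
Total via KEW: 47 + 22 = $69.

$69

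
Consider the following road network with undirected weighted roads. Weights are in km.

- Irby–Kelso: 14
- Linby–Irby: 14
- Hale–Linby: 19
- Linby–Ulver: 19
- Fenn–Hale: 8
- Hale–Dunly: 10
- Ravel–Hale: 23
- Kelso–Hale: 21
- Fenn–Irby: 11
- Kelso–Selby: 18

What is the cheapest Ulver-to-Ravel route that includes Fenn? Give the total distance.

75 km

Shortest Ulver→Fenn: Ulver → Linby → Irby → Fenn = 44
Best Fenn to Ravel: Fenn → Hale → Ravel costing 31
Total via Fenn: 44 + 31 = 75 km.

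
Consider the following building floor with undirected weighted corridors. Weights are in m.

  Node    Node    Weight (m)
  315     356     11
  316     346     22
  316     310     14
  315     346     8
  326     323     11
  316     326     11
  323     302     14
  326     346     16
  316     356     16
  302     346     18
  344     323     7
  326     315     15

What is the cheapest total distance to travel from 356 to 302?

Compare a few routes:
356–315–346–302: 11+8+18 = 37
356–316–326–323–302: 16+11+11+14 = 52
356–316–346–302: 16+22+18 = 56
356–315–326–323–302: 11+15+11+14 = 51
Cheapest is 356–315–346–302 at 37 m.

37 m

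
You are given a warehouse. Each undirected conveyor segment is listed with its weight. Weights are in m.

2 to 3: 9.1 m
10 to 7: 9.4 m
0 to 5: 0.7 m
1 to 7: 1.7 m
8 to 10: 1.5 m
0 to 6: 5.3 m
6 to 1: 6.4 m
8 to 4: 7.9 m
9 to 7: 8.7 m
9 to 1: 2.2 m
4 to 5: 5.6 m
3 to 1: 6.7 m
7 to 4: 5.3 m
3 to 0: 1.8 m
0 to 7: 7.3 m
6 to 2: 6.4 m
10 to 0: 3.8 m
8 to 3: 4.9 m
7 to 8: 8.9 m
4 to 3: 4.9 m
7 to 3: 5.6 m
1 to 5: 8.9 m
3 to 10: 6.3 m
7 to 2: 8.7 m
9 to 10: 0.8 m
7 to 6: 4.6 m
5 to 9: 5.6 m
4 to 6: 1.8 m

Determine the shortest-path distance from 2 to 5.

11.6 m

Shortest distances from 2:
2: 0
6: 6.4  (via 2)
4: 8.2  (via 6)
7: 8.7  (via 2)
3: 9.1  (via 2)
1: 10.4  (via 7)
0: 10.9  (via 3)
5: 11.6  (via 0)
Shortest route: 2–3–0–5 = 11.6 m.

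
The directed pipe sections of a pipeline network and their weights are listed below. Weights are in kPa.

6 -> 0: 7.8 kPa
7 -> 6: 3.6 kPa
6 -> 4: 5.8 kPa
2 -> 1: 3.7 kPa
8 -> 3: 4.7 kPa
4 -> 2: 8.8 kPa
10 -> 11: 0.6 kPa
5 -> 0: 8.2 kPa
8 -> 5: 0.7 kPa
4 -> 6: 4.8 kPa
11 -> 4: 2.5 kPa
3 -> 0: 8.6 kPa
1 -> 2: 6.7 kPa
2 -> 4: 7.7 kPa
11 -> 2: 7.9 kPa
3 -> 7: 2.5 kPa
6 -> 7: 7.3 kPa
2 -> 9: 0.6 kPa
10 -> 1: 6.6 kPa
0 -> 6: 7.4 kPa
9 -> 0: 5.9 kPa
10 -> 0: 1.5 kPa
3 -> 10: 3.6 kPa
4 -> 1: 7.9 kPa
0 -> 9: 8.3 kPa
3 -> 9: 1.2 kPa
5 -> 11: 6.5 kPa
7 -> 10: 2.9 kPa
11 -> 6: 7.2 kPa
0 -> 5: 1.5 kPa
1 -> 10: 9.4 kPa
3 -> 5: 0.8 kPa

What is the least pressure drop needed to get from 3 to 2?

12.1 kPa

Candidate routes:
3 - 5 - 11 - 2: 0.8+6.5+7.9 = 15.2
3 - 7 - 10 - 11 - 2: 2.5+2.9+0.6+7.9 = 13.9
3 - 10 - 11 - 2: 3.6+0.6+7.9 = 12.1
The minimum is 12.1 kPa via 3 - 10 - 11 - 2.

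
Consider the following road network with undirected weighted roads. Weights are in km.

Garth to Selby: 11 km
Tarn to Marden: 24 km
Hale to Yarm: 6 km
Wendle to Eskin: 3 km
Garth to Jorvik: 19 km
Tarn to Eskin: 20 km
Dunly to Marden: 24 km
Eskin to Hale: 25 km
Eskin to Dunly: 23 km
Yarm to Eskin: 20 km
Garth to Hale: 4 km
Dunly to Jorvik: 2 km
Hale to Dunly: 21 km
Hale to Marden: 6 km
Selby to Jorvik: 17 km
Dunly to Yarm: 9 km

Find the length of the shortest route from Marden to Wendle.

34 km

Shortest distances from Marden:
Marden: 0
Hale: 6  (via Marden)
Garth: 10  (via Hale)
Yarm: 12  (via Hale)
Dunly: 21  (via Yarm)
Selby: 21  (via Garth)
Jorvik: 23  (via Dunly)
Tarn: 24  (via Marden)
Eskin: 31  (via Hale)
Wendle: 34  (via Eskin)
Shortest route: Marden–Hale–Eskin–Wendle = 34 km.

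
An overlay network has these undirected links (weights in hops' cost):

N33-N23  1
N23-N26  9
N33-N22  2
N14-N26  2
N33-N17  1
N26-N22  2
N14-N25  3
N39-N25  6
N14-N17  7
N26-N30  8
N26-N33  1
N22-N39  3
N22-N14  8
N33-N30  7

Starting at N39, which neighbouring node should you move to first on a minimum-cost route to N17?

Compare a few routes:
N39 - N22 - N26 - N33 - N17: 3+2+1+1 = 7
N39 - N25 - N14 - N26 - N33 - N17: 6+3+2+1+1 = 13
N39 - N22 - N33 - N17: 3+2+1 = 6
The minimum is 6 hops' cost via N39 - N22 - N33 - N17.
So from N39 the first move is to N22.

N22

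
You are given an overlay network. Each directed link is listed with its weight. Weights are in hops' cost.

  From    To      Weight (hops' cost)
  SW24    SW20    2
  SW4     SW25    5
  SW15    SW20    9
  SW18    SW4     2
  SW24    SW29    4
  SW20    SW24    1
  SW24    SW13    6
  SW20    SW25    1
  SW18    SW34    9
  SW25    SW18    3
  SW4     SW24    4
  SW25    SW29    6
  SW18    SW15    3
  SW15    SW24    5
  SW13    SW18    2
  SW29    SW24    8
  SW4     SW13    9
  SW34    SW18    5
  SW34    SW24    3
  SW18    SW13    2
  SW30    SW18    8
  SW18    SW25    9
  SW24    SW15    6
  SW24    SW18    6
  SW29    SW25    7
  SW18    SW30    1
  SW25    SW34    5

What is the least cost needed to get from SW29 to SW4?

12 hops' cost

Running Dijkstra from SW29:
SW29: 0
SW25: 7  (via SW29)
SW24: 8  (via SW29)
SW18: 10  (via SW25)
SW20: 10  (via SW24)
SW30: 11  (via SW18)
SW13: 12  (via SW18)
SW34: 12  (via SW25)
SW4: 12  (via SW18)
Shortest route: SW29 → SW25 → SW18 → SW4 = 12 hops' cost.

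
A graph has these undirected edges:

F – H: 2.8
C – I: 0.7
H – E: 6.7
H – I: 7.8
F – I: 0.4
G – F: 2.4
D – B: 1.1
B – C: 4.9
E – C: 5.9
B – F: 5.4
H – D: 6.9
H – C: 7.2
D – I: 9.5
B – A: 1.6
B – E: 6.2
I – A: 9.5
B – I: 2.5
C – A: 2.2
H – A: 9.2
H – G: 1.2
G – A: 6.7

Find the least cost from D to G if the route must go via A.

8.4

Shortest D→A: D–B–A = 2.7
Shortest A→G: A–C–I–F–G = 5.7
Total via A: 2.7 + 5.7 = 8.4.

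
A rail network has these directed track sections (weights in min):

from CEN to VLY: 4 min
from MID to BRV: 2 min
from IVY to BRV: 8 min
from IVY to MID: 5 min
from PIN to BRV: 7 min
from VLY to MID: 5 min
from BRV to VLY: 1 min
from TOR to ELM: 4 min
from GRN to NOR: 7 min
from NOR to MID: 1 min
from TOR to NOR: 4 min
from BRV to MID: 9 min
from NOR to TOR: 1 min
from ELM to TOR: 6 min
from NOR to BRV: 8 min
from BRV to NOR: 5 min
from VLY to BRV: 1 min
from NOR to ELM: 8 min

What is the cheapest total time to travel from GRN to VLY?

11 min

Running Dijkstra from GRN:
GRN: 0
NOR: 7  (via GRN)
MID: 8  (via NOR)
TOR: 8  (via NOR)
BRV: 10  (via MID)
VLY: 11  (via BRV)
Shortest route: GRN → NOR → MID → BRV → VLY = 11 min.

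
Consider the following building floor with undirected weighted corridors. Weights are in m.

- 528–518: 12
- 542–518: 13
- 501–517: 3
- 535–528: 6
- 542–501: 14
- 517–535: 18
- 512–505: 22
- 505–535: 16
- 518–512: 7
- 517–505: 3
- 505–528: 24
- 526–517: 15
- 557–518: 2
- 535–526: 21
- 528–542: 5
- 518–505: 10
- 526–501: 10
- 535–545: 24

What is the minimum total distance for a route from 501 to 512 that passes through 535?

46 m

Best 501 to 535: 501 → 517 → 535 costing 21
Shortest 535→512: 535 → 528 → 518 → 512 = 25
Total via 535: 21 + 25 = 46 m.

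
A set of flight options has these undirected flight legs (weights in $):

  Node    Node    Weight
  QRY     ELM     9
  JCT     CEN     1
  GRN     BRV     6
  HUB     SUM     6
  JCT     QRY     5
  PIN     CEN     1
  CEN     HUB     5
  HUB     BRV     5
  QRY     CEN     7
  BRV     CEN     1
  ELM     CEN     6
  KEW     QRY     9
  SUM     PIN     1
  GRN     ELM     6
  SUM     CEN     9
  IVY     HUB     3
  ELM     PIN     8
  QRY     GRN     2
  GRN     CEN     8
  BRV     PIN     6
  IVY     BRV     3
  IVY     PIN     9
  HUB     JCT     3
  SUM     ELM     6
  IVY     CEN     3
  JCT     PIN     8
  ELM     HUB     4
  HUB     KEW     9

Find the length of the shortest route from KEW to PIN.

Compare a few routes:
KEW–HUB–JCT–CEN–PIN: 9+3+1+1 = 14
KEW–HUB–CEN–PIN: 9+5+1 = 15
The minimum is $14 via KEW–HUB–JCT–CEN–PIN.

$14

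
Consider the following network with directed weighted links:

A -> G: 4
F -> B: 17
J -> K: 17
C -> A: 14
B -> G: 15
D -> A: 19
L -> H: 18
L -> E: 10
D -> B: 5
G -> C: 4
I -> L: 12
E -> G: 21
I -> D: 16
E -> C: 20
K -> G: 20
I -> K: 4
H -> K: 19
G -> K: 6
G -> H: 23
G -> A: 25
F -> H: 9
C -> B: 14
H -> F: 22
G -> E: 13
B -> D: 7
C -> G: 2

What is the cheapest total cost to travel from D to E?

33

Compare a few routes:
D - A - G - E: 19+4+13 = 36
D - B - G - E: 5+15+13 = 33
Cheapest is D - B - G - E at 33.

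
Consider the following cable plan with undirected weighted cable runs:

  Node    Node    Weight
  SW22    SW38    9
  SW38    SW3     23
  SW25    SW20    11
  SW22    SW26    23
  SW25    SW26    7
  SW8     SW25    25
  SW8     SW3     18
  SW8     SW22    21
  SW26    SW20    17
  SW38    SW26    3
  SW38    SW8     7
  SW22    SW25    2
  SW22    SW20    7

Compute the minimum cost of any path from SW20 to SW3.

Settle nodes by increasing distance from SW20:
SW20: 0
SW22: 7  (via SW20)
SW25: 9  (via SW22)
SW26: 16  (via SW25)
SW38: 16  (via SW22)
SW8: 23  (via SW38)
SW3: 39  (via SW38)
Shortest route: SW20–SW22–SW38–SW3 = 39.

39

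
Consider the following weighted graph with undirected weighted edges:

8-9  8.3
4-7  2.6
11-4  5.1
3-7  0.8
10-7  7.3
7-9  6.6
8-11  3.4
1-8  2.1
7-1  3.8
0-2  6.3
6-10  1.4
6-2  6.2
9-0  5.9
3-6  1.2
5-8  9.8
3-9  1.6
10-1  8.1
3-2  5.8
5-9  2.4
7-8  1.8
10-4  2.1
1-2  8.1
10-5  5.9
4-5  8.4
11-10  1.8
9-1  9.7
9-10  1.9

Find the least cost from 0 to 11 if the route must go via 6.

11.9

Shortest 0→6: 0–9–3–6 = 8.7
Shortest 6→11: 6–10–11 = 3.2
Total via 6: 8.7 + 3.2 = 11.9.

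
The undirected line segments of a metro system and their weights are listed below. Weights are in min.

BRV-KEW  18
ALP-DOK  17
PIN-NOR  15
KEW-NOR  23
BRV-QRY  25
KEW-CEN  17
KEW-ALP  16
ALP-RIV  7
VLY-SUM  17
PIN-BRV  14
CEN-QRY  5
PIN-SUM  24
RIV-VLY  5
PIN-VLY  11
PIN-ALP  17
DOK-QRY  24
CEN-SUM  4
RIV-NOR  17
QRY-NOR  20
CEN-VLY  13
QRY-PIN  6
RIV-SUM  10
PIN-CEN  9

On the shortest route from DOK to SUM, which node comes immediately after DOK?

QRY

Candidate routes:
DOK - QRY - PIN - CEN - SUM: 24+6+9+4 = 43
DOK - QRY - CEN - SUM: 24+5+4 = 33
DOK - ALP - RIV - SUM: 17+7+10 = 34
The minimum is 33 min via DOK - QRY - CEN - SUM.
So from DOK the first move is to QRY.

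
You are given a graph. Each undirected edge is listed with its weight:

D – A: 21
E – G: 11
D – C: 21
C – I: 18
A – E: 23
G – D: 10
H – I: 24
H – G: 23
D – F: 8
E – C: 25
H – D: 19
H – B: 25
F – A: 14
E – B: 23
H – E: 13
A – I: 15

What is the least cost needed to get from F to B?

52

Enumerating some paths:
F–A–E–B: 14+23+23 = 60
F–D–G–H–B: 8+10+23+25 = 66
F–D–H–B: 8+19+25 = 52
F–D–H–E–B: 8+19+13+23 = 63
The minimum is 52 via F–D–H–B.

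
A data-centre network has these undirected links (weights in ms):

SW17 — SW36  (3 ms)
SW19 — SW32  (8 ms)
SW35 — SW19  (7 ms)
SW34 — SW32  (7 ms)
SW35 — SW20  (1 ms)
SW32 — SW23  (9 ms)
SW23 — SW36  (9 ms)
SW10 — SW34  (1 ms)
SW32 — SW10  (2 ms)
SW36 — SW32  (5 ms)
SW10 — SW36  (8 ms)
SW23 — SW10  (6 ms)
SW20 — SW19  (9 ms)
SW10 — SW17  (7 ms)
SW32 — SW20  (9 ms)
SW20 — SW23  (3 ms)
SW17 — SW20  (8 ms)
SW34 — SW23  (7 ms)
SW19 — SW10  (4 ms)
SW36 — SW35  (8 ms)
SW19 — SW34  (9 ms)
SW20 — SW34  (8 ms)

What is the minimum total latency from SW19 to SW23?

Settle nodes by increasing distance from SW19:
SW19: 0
SW10: 4  (via SW19)
SW34: 5  (via SW10)
SW32: 6  (via SW10)
SW35: 7  (via SW19)
SW20: 8  (via SW35)
SW23: 10  (via SW10)
Shortest route: SW19 → SW10 → SW23 = 10 ms.

10 ms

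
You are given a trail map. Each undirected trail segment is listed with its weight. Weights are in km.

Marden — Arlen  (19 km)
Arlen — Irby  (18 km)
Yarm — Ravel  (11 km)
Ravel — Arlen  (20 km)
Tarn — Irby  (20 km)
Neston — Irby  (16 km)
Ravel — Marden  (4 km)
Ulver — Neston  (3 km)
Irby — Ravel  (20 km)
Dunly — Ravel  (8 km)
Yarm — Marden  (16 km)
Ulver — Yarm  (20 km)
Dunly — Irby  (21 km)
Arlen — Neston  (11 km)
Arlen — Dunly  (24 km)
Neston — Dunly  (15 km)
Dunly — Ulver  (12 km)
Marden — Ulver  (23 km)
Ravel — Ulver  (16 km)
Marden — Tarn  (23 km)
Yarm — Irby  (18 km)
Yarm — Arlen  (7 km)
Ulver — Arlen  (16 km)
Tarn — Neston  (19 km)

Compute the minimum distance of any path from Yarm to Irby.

18 km

Shortest distances from Yarm:
Yarm: 0
Arlen: 7  (via Yarm)
Ravel: 11  (via Yarm)
Marden: 15  (via Ravel)
Neston: 18  (via Arlen)
Irby: 18  (via Yarm)
Shortest route: Yarm → Irby = 18 km.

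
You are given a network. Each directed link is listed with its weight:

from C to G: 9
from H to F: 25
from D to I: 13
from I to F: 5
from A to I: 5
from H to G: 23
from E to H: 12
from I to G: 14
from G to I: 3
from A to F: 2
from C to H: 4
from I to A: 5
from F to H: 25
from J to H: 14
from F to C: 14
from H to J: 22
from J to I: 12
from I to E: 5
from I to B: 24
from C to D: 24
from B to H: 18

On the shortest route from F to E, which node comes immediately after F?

Enumerating some paths:
F–H–G–I–E: 25+23+3+5 = 56
F–C–G–I–E: 14+9+3+5 = 31
F–C–H–G–I–E: 14+4+23+3+5 = 49
F–C–D–I–E: 14+24+13+5 = 56
Cheapest is F–C–G–I–E at 31.
So from F the first move is to C.

C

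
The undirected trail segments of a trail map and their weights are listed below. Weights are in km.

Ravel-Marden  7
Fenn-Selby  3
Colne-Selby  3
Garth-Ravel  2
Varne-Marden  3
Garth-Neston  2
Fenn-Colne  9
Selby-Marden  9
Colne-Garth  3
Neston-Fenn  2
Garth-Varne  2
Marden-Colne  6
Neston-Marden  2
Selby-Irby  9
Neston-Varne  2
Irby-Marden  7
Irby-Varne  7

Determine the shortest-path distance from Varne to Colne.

5 km

Running Dijkstra from Varne:
Varne: 0
Neston: 2  (via Varne)
Garth: 2  (via Varne)
Marden: 3  (via Varne)
Ravel: 4  (via Garth)
Fenn: 4  (via Neston)
Colne: 5  (via Garth)
Shortest route: Varne → Garth → Colne = 5 km.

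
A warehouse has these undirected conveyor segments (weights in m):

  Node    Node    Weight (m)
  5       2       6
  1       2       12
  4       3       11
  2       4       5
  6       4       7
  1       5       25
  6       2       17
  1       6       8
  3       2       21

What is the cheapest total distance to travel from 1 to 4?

15 m

Compare a few routes:
1–6–4: 8+7 = 15
1–6–2–4: 8+17+5 = 30
1–2–4: 12+5 = 17
Cheapest is 1–6–4 at 15 m.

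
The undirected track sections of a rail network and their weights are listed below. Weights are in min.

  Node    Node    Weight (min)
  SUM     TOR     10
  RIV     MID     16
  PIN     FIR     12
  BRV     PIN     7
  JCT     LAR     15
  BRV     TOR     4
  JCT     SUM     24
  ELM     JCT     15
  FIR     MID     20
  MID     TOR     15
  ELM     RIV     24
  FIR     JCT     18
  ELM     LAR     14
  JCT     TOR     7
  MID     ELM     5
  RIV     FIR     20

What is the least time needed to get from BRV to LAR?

Candidate routes:
BRV → TOR → MID → ELM → LAR: 4+15+5+14 = 38
BRV → TOR → JCT → LAR: 4+7+15 = 26
The minimum is 26 min via BRV → TOR → JCT → LAR.

26 min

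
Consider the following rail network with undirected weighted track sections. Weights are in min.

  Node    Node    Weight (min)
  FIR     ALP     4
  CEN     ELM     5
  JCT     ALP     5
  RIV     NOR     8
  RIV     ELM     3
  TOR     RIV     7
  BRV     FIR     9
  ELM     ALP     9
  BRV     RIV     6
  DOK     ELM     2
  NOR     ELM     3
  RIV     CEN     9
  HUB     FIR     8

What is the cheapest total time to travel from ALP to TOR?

Running Dijkstra from ALP:
ALP: 0
FIR: 4  (via ALP)
JCT: 5  (via ALP)
ELM: 9  (via ALP)
DOK: 11  (via ELM)
HUB: 12  (via FIR)
NOR: 12  (via ELM)
RIV: 12  (via ELM)
BRV: 13  (via FIR)
CEN: 14  (via ELM)
TOR: 19  (via RIV)
Shortest route: ALP → ELM → RIV → TOR = 19 min.

19 min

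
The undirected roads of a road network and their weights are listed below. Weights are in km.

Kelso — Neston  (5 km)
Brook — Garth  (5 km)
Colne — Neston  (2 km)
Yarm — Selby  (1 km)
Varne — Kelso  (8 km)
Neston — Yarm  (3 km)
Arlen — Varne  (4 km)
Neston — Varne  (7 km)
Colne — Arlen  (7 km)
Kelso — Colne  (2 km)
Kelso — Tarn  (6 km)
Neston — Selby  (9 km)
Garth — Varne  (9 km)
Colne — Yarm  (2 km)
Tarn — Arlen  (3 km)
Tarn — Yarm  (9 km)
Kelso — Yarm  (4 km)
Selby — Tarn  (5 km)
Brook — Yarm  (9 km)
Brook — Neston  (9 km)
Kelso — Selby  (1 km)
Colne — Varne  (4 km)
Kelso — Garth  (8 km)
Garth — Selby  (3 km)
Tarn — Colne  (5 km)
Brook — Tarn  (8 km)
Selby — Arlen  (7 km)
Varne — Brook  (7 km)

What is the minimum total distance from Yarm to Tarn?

6 km

Compare a few routes:
Yarm - Colne - Tarn: 2+5 = 7
Yarm - Selby - Tarn: 1+5 = 6
Yarm - Selby - Kelso - Tarn: 1+1+6 = 8
Cheapest is Yarm - Selby - Tarn at 6 km.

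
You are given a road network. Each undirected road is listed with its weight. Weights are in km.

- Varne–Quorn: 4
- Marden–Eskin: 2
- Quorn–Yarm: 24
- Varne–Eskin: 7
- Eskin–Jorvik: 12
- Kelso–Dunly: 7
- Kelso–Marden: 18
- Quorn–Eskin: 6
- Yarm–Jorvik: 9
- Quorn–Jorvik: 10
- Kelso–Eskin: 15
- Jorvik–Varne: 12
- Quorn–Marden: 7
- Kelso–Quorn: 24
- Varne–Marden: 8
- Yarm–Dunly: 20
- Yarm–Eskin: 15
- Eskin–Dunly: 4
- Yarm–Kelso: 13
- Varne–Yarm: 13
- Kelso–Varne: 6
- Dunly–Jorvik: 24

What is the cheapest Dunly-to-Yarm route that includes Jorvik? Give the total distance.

25 km

Shortest Dunly→Jorvik: Dunly → Eskin → Jorvik = 16
Best Jorvik to Yarm: Jorvik → Yarm costing 9
Total via Jorvik: 16 + 9 = 25 km.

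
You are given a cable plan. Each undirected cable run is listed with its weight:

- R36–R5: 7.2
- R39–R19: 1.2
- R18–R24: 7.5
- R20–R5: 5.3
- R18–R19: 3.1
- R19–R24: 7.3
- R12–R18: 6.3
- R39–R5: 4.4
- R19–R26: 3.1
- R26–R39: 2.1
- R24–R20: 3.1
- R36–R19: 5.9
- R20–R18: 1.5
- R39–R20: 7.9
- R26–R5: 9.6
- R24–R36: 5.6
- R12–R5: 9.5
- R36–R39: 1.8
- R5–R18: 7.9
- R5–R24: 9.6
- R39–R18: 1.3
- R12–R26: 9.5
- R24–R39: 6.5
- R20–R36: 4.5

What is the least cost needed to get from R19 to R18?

Shortest distances from R19:
R19: 0
R39: 1.2  (via R19)
R18: 2.5  (via R39)
Shortest route: R19 → R39 → R18 = 2.5.

2.5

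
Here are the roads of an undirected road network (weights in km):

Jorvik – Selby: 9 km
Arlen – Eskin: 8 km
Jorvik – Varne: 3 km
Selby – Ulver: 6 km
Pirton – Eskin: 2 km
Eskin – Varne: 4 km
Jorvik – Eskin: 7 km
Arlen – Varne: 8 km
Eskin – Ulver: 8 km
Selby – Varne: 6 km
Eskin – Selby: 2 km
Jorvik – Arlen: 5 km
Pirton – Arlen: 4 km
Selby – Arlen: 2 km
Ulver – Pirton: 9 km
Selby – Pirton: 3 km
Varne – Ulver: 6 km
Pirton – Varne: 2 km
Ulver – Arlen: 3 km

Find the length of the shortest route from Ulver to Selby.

5 km

Compare a few routes:
Ulver–Arlen–Pirton–Selby: 3+4+3 = 10
Ulver–Eskin–Selby: 8+2 = 10
Ulver–Selby: 6 = 6
Ulver–Arlen–Selby: 3+2 = 5
Cheapest is Ulver–Arlen–Selby at 5 km.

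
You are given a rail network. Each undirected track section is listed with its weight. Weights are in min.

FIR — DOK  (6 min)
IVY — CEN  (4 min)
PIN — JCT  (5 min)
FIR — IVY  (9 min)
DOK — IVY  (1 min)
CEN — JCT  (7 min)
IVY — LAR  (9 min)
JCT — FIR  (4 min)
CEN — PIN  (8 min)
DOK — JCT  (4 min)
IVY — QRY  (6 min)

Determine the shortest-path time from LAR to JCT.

Candidate routes:
LAR–IVY–CEN–JCT: 9+4+7 = 20
LAR–IVY–DOK–FIR–JCT: 9+1+6+4 = 20
LAR–IVY–DOK–JCT: 9+1+4 = 14
Cheapest is LAR–IVY–DOK–JCT at 14 min.

14 min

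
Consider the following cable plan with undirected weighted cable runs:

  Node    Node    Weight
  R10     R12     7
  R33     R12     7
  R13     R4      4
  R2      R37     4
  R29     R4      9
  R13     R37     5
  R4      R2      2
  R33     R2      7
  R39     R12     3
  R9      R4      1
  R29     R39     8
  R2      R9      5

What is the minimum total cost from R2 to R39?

Enumerating some paths:
R2 → R4 → R29 → R39: 2+9+8 = 19
R2 → R33 → R12 → R39: 7+7+3 = 17
The minimum is 17 via R2 → R33 → R12 → R39.

17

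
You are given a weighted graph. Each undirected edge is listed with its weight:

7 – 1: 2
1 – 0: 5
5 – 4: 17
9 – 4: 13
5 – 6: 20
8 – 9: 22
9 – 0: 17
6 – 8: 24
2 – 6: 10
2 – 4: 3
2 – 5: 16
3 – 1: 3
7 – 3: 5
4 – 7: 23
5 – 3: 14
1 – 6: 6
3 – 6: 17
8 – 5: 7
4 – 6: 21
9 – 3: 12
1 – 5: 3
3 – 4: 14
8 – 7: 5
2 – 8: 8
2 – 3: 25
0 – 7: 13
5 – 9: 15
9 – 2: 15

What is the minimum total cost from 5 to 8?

7

Compare a few routes:
5–1–3–7–8: 3+3+5+5 = 16
5–8: 7 = 7
5–1–7–8: 3+2+5 = 10
Cheapest is 5–8 at 7.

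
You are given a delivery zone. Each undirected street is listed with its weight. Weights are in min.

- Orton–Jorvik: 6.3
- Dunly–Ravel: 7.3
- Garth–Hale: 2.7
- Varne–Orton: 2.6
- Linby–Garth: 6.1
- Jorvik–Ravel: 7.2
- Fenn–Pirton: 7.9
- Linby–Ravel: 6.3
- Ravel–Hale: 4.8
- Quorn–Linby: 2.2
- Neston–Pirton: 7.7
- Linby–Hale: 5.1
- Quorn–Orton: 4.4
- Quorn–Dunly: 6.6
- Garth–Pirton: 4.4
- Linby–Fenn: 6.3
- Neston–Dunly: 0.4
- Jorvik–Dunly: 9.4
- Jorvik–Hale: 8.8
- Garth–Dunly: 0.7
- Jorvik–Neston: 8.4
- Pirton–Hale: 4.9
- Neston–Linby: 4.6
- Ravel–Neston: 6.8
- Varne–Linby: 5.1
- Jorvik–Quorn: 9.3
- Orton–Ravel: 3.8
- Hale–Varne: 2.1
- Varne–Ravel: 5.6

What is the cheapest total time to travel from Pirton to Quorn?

11.7 min

Settle nodes by increasing distance from Pirton:
Pirton: 0
Garth: 4.4  (via Pirton)
Hale: 4.9  (via Pirton)
Dunly: 5.1  (via Garth)
Neston: 5.5  (via Dunly)
Varne: 7  (via Hale)
Fenn: 7.9  (via Pirton)
Orton: 9.6  (via Varne)
Ravel: 9.7  (via Hale)
Linby: 10  (via Hale)
Quorn: 11.7  (via Dunly)
Shortest route: Pirton–Garth–Dunly–Quorn = 11.7 min.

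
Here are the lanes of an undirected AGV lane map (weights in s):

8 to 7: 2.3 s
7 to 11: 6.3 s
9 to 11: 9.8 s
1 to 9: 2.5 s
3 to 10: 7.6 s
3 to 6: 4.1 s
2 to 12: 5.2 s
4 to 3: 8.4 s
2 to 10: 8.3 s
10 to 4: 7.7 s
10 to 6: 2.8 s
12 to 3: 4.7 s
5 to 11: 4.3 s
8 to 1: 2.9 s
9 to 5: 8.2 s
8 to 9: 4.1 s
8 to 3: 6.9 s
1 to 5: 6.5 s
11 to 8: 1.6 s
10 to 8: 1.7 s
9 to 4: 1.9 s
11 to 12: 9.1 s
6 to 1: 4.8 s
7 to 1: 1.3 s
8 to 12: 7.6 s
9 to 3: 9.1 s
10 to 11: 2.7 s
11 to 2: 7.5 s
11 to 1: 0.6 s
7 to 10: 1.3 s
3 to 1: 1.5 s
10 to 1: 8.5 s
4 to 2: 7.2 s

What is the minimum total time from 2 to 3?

9.6 s

Candidate routes:
2 - 12 - 3: 5.2+4.7 = 9.9
2 - 11 - 1 - 3: 7.5+0.6+1.5 = 9.6
2 - 10 - 7 - 1 - 3: 8.3+1.3+1.3+1.5 = 12.4
Cheapest is 2 - 11 - 1 - 3 at 9.6 s.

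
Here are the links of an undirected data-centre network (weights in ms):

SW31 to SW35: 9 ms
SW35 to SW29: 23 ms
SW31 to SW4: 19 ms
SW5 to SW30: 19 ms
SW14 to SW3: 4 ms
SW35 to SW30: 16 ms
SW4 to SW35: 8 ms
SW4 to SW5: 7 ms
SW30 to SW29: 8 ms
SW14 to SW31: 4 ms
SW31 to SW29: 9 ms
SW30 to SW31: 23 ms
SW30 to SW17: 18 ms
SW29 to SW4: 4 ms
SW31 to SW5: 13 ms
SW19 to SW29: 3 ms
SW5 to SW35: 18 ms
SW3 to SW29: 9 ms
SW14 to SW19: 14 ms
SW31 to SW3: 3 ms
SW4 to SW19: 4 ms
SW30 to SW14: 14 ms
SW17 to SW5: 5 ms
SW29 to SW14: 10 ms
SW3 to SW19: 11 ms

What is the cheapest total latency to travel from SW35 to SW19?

Candidate routes:
SW35 - SW4 - SW19: 8+4 = 12
SW35 - SW4 - SW29 - SW19: 8+4+3 = 15
The minimum is 12 ms via SW35 - SW4 - SW19.

12 ms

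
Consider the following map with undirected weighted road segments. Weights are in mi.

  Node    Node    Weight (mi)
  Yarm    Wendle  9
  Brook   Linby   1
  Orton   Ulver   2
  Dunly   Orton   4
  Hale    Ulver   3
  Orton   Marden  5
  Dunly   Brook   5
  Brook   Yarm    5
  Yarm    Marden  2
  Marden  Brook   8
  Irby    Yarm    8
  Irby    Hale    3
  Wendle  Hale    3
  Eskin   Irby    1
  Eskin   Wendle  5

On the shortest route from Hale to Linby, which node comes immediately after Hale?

Compare a few routes:
Hale–Ulver–Orton–Dunly–Brook–Linby: 3+2+4+5+1 = 15
Hale–Wendle–Yarm–Brook–Linby: 3+9+5+1 = 18
Hale–Irby–Yarm–Brook–Linby: 3+8+5+1 = 17
The minimum is 15 mi via Hale–Ulver–Orton–Dunly–Brook–Linby.
So from Hale the first move is to Ulver.

Ulver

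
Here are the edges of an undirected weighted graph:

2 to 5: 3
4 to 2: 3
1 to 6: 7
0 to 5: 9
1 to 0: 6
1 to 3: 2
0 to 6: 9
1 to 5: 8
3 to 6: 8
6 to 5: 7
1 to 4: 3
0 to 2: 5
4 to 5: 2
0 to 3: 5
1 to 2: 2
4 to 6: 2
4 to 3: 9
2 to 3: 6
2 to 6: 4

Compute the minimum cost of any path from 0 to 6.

Shortest distances from 0:
0: 0
2: 5  (via 0)
3: 5  (via 0)
1: 6  (via 0)
4: 8  (via 2)
5: 8  (via 2)
6: 9  (via 0)
Shortest route: 0–6 = 9.

9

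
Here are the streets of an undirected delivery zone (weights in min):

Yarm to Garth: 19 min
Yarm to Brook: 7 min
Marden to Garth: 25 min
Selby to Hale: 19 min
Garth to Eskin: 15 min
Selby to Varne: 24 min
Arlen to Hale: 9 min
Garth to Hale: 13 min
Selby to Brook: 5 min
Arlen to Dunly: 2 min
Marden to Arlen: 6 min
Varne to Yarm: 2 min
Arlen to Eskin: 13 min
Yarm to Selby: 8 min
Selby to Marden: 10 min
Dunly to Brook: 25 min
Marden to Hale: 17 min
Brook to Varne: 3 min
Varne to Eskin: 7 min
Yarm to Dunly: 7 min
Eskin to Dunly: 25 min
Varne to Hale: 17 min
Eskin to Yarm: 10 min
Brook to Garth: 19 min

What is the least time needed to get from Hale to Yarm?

Enumerating some paths:
Hale → Arlen → Dunly → Yarm: 9+2+7 = 18
Hale → Varne → Yarm: 17+2 = 19
Hale → Varne → Brook → Yarm: 17+3+7 = 27
Hale → Selby → Yarm: 19+8 = 27
The minimum is 18 min via Hale → Arlen → Dunly → Yarm.

18 min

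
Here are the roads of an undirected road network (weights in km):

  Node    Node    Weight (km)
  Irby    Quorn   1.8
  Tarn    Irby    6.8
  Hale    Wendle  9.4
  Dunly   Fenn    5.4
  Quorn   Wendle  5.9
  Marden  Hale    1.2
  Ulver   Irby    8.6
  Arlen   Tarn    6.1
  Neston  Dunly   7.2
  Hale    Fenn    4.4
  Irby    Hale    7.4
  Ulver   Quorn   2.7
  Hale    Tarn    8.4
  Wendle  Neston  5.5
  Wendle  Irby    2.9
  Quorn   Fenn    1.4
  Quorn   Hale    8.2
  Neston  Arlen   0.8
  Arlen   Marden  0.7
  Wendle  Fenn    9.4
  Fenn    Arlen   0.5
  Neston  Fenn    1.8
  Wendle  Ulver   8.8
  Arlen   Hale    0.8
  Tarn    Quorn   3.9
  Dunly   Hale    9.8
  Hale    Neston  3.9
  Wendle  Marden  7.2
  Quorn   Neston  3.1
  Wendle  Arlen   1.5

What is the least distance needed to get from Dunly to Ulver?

Compare a few routes:
Dunly–Fenn–Arlen–Neston–Quorn–Ulver: 5.4+0.5+0.8+3.1+2.7 = 12.5
Dunly–Neston–Arlen–Fenn–Quorn–Ulver: 7.2+0.8+0.5+1.4+2.7 = 12.6
Dunly–Fenn–Quorn–Ulver: 5.4+1.4+2.7 = 9.5
The minimum is 9.5 km via Dunly–Fenn–Quorn–Ulver.

9.5 km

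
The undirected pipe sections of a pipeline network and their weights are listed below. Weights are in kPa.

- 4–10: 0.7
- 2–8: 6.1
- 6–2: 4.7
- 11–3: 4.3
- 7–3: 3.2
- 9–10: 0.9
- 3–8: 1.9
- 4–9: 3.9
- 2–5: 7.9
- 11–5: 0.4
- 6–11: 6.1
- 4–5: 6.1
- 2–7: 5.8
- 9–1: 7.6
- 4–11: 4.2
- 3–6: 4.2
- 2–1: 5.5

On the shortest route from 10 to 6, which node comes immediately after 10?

4

Candidate routes:
10–4–11–3–6: 0.7+4.2+4.3+4.2 = 13.4
10–4–11–6: 0.7+4.2+6.1 = 11
10–4–5–11–6: 0.7+6.1+0.4+6.1 = 13.3
Cheapest is 10–4–11–6 at 11 kPa.
So from 10 the first move is to 4.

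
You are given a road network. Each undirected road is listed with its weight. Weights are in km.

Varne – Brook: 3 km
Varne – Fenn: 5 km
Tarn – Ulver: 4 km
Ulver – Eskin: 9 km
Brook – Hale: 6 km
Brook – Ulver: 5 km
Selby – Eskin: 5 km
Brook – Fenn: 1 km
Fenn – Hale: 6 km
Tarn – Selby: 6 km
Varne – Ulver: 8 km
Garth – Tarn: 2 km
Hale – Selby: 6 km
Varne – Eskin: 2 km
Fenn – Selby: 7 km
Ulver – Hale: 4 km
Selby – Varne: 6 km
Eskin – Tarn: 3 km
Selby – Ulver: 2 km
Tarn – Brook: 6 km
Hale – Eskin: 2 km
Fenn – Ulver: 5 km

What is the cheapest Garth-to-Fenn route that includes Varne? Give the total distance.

Shortest Garth→Varne: Garth → Tarn → Eskin → Varne = 7
Shortest Varne→Fenn: Varne → Brook → Fenn = 4
Total via Varne: 7 + 4 = 11 km.

11 km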